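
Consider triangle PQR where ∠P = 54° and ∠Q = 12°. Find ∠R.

The interior angles sum to 180°: angle R = 180 - 54 - 12 = 114°.
The triangle is obtuse (angles 54°, 12°, 114°).

114 degrees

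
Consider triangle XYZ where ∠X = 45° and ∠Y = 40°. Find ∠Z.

The interior angles sum to 180°: angle Z = 180 - 45 - 40 = 95°.
The triangle is obtuse (angles 45°, 40°, 95°).

95 degrees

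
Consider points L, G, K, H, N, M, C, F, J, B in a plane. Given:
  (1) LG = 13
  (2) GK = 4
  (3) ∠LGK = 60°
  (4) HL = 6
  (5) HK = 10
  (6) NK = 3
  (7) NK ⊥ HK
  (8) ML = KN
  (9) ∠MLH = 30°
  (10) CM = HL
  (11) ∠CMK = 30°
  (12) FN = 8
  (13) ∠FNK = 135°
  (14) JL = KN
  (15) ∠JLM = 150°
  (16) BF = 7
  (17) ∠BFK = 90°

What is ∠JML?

From the given relations: ML = KN = 3; JL = KN = 3.
Step 1: By the law of cosines on triangle MLJ: MJ² = 3² + 3² − 2·3·3·cos(150°) = 33.59, so MJ ≈ 5.8.
Step 2: By the inverse law of cosines on triangle JML: cos(∠JML) = (5.8² + 3² − 3²) / (2·5.8·3) = 33.59/34.77 = 0.9659, so ∠JML = 15°.

Therefore, the measure of angle ∠JML = 15°.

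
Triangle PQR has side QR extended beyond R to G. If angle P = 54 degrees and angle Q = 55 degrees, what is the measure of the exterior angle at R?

The interior angle at R is 180 - 54 - 55 = 71 degrees.
The exterior angle and interior angle at R are supplementary:
Exterior angle = 180 - 71 = 109 degrees.

109 degrees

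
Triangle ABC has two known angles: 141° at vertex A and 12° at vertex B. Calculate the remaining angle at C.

The interior angles sum to 180°: angle C = 180 - 141 - 12 = 27°.
The triangle is obtuse (angles 141°, 12°, 27°).

27 degrees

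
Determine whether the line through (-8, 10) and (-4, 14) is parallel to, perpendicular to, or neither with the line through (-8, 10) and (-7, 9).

Slope of line 1: m1 = (14 - 10)/(-4 - -8) = 4/4 = 1
Slope of line 2: m2 = (9 - 10)/(-7 - -8) = -1/1 = -1
m1 * m2 = -1, so perpendicular.

Perpendicular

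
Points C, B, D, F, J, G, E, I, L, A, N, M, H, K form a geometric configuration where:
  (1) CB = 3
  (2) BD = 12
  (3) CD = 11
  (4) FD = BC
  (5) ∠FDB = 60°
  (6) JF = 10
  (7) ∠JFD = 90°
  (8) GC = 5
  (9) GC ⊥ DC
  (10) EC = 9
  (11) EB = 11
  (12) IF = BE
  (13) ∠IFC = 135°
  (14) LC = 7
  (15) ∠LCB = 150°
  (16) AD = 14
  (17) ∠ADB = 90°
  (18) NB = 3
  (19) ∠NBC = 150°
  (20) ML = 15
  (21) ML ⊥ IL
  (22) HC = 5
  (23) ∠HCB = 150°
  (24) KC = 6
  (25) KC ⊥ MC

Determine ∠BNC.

Step 1: By the law of cosines on triangle NBC: NC² = 3² + 3² − 2·3·3·cos(150°) = 33.59, so NC ≈ 5.8.
Step 2: By the inverse law of cosines on triangle BNC: cos(∠BNC) = (3² + 5.8² − 3²) / (2·3·5.8) = 33.59/34.77 = 0.9659, so ∠BNC = 15°.

Therefore, the measure of angle ∠BNC = 15°.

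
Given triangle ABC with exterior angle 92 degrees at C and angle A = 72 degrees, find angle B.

angle B = 92 - 72 = 20 degrees (exterior angle theorem).

20 degrees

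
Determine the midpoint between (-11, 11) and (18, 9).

The midpoint is the average of the coordinates:
x: (-11 + 18)/2 = 7/2
y: (11 + 9)/2 = 10
Midpoint = (7/2, 10)

(7/2, 10)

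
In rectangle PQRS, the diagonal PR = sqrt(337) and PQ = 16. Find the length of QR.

The diagonal of a rectangle forms a right triangle with the two sides.
Rearranging the Pythagorean theorem: missing side = sqrt(d^2 - known^2).
= sqrt(337 - 256) = sqrt(81) = 9.

9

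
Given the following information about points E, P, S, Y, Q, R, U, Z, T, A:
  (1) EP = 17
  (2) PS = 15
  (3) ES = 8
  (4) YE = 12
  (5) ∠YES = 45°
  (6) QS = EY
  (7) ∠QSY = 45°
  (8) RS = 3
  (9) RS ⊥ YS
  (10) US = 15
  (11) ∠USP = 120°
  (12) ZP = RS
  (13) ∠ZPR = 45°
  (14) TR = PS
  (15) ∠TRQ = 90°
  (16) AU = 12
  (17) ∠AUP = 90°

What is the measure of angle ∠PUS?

Step 1: By the law of cosines on triangle USP: UP² = 15² + 15² − 2·15·15·cos(120°) = 675, so UP = 15·√3.
Step 2: By the inverse law of cosines on triangle PUS: cos(∠PUS) = ((15·√3)² + 15² − 15²) / (2·15·√3·15) = 675/779.42 = 0.866, so ∠PUS = 30°.

Therefore, the measure of angle ∠PUS = 30°.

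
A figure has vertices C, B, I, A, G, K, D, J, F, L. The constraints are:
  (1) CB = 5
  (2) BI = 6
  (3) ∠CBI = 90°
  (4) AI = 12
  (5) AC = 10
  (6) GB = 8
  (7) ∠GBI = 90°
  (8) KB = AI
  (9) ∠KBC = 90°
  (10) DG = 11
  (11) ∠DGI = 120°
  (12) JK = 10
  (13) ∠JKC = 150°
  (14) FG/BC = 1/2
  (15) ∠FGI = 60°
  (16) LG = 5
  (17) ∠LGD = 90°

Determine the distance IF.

From the given relations: FG = 1/2·BC = 1/2·5 ≈ 2.5.
Step 1: By the law of cosines on triangle GBI: GI² = 8² + 6² − 2·8·6·cos(90°) = 100, so GI = 10.
Step 2: By the law of cosines on triangle IGF: IF² = 10² + 2.5² − 2·10·2.5·cos(60°) = 81.25, so IF = 5/2·√13.

Therefore, the length of IF = 5/2·√13.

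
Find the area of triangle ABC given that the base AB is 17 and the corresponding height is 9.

Area = (1/2) * base * height
Area = (1/2) * 17 * 9
Area = 153/2

153/2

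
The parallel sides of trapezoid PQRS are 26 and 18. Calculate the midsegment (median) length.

The midsegment (median) of a trapezoid connects the midpoints of the non-parallel sides.
Its length is the average of the two bases: (26 + 18) / 2 = 22.

22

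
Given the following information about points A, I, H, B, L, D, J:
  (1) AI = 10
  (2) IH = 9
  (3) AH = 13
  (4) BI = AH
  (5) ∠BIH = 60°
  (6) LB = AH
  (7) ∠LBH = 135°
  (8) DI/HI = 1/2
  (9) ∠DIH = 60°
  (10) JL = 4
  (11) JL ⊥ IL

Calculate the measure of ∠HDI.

From the given relations: DI = 1/2·HI = 1/2·9 ≈ 4.5.
Step 1: By the law of cosines on triangle DIH: DH² = 4.5² + 9² − 2·4.5·9·cos(60°) = 60.75, so DH = 9/2·√3.
Step 2: By the inverse law of cosines on triangle HDI: cos(∠HDI) = ((9/2·√3)² + 4.5² − 9²) / (2·9/2·√3·4.5) = 0/70.15 = 0, so ∠HDI = 90°.

Therefore, the measure of angle ∠HDI = 90°.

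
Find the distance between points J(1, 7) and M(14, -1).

The horizontal distance is |14 - 1| = 13 and the vertical distance is |-1 - 7| = 8.
By the Pythagorean theorem, d = sqrt(13^2 + 8^2) = sqrt(233).

sqrt(233)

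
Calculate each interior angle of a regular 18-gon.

Each interior angle of a regular n-gon is (n - 2) * 180 / n.
For n = 18: (18 - 2) * 180 / 18 = 2880/18 = 160 degrees.

160 degrees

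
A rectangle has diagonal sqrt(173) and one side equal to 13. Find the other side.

Using the Pythagorean theorem: d^2 = a^2 + b^2
b^2 = d^2 - a^2
b^2 = 173 - 169
b^2 = 4
b = sqrt(4) = 2

2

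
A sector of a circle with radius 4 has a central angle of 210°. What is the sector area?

Sector area = π(4²)(7/12) = 28*pi/3

28*pi/3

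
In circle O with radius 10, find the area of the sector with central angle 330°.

Sector area = πr² × θ/360
= π × 10² × 11/12
= π × 100 × 11/12
= 275*pi/3

275*pi/3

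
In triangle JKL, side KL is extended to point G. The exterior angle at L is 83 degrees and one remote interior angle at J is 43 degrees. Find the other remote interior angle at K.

angle K = 83 - 43 = 40 degrees (exterior angle theorem).

40 degrees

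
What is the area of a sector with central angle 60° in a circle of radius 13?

The full circle has area πr² = π(13)² = 169*pi.
The sector covers 60° out of 360°, a fraction of 1/6.
Sector area = 169*pi × 1/6 = 169*pi/6.

169*pi/6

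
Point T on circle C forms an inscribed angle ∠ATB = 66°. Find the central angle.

The inscribed angle theorem states that a central angle is always twice any inscribed angle that subtends the same arc.
Since the inscribed angle is 66°, the central angle = 2 × 66° = 132°.

132°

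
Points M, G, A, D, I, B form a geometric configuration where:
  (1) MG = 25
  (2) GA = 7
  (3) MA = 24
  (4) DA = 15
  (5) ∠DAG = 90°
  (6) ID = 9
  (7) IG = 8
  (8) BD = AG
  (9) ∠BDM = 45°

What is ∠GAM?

Step 1: By the inverse law of cosines on triangle GAM: cos(∠GAM) = (7² + 24² − 25²) / (2·7·24) = 0/336 = 0, so ∠GAM = 90°.

Therefore, the measure of angle ∠GAM = 90°.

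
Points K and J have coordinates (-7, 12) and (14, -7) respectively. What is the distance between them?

d = sqrt((14 - -7)^2 + (-7 - 12)^2)
d = sqrt(21^2 + -19^2)
d = sqrt(441 + 361)
d = sqrt(802)

sqrt(802)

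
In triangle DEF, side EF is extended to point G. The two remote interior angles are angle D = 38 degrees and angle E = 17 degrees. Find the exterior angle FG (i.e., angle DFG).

The interior angle at F is 180 - 38 - 17 = 125 degrees.
The exterior angle and interior angle at F are supplementary:
Exterior angle = 180 - 125 = 55 degrees.

55 degrees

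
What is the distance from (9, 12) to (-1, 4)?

d = sqrt((-10)^2 + (-8)^2) = sqrt(164) = 2*sqrt(41)

2*sqrt(41)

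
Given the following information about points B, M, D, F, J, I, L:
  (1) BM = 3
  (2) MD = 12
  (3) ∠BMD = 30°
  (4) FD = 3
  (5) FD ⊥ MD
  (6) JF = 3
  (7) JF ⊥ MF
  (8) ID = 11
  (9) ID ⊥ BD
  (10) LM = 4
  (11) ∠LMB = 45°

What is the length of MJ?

Step 1: By the law of cosines on triangle FDM: FM² = 3² + 12² − 2·3·12·cos(90°) = 153, so FM = 3·√17.
Step 2: By the law of cosines on triangle MFJ: MJ² = (3·√17)² + 3² − 2·3·√17·3·cos(90°) = 162, so MJ = 9·√2.

Therefore, the length of MJ = 9·√2.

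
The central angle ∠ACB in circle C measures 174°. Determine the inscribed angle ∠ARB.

Inscribed angle = 174° / 2 = 87° (inscribed angle theorem).

87°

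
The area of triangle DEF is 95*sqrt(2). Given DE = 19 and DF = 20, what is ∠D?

sin(C) = 2 * 95*sqrt(2) / (19 * 20) = sqrt(2)/2, so C = arcsin(sqrt(2)/2) = 45°.
Since sin(180° - C) = sin(C), the obtuse angle 135° gives the same area, so C = 45° or C = 135°.

45° or 135°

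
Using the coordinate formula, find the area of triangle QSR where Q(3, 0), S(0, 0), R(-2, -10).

The Shoelace formula computes the area from vertex coordinates by summing cross products.
For vertices (3,0), (0,0), (-2,-10):
Signed sum = 3*0 - 0*0 + 0*-10 - -2*0 + -2*0 - 3*-10
= 0 + 0 + 30 = 30
Area = (1/2)|30| = 15.

15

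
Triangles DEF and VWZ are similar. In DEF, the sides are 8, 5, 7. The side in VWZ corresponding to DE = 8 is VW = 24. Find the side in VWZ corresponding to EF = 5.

k = 24/8 = 3. WZ = 3 * 5 = 15.

15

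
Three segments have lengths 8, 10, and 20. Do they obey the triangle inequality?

Check the triangle inequality: 8 + 10 = 18 ≤ 20.
Since the sum of two sides does not exceed the third, no triangle can be formed.

No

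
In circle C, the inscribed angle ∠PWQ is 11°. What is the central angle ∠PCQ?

Central angle = 2 × 11° = 22° (inscribed angle theorem).

22°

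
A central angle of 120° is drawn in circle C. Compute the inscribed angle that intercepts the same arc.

Inscribed angle = 120° / 2 = 60° (inscribed angle theorem).

60°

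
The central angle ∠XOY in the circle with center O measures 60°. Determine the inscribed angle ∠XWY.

By the inscribed angle theorem, the inscribed angle is half the central angle.
Inscribed angle = 60° / 2 = 30°

30°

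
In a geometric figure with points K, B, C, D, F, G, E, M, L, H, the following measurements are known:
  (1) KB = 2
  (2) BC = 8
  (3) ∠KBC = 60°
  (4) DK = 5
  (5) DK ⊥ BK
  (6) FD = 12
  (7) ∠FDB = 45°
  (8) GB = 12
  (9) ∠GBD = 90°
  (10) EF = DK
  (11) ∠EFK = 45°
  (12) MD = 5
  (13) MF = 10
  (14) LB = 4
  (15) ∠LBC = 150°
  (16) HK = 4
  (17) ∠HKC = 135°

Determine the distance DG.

Step 1: By the law of cosines on triangle BKD: BD² = 2² + 5² − 2·2·5·cos(90°) = 29, so BD = √29.
Step 2: By the law of cosines on triangle DBG: DG² = √29² + 12² − 2·√29·12·cos(90°) = 173, so DG = √173.

Therefore, the length of DG = √173.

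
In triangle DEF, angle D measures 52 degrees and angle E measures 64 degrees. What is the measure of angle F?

By the triangle angle sum property, the three interior angles of any triangle add up to 180°.
We know angle D = 52° and angle E = 64°, so their sum is 116°.
Therefore angle F = 180° - 116° = 64°.

64 degrees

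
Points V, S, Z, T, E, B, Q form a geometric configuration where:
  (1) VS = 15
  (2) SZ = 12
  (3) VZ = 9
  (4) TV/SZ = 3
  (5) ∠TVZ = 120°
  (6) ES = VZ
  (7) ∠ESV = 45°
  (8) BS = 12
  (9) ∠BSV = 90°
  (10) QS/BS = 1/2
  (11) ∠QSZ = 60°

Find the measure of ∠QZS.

From the given relations: QS = 1/2·BS = 1/2·12 = 6.
Step 1: By the law of cosines on triangle ZSQ: ZQ² = 12² + 6² − 2·12·6·cos(60°) = 108, so ZQ = 6·√3.
Step 2: By the inverse law of cosines on triangle QZS: cos(∠QZS) = ((6·√3)² + 12² − 6²) / (2·6·√3·12) = 216/249.42 = 0.866, so ∠QZS = 30°.

Therefore, the measure of angle ∠QZS = 30°.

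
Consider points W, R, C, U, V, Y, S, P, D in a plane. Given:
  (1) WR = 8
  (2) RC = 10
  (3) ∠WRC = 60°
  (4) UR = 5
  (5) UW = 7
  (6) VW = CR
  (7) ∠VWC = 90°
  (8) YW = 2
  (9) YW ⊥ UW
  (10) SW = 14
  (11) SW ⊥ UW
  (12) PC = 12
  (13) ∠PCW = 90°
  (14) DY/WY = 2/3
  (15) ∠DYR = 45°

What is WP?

Step 1: By the law of cosines on triangle CRW: CW² = 10² + 8² − 2·10·8·cos(60°) = 84, so CW = 2·√21.
Step 2: By the law of cosines on triangle WCP: WP² = (2·√21)² + 12² − 2·2·√21·12·cos(90°) = 228, so WP = 2·√57.

Therefore, the length of WP = 2·√57.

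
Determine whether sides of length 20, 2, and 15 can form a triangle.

The longest side is 20. The other two sides sum to 2 + 15 = 17.
Since 17 ≤ 20, the two shorter sides cannot reach around to close the triangle.

No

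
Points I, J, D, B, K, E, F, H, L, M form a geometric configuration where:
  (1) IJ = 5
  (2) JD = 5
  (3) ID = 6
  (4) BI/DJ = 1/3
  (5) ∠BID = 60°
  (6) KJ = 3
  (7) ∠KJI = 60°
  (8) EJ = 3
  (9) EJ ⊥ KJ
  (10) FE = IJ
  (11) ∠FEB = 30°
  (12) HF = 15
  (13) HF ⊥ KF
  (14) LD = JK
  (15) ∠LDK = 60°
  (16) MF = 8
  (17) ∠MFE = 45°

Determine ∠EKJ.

Step 1: By the law of cosines on triangle KJE: KE² = 3² + 3² − 2·3·3·cos(90°) = 18, so KE = 3·√2.
Step 2: By the inverse law of cosines on triangle EKJ: cos(∠EKJ) = ((3·√2)² + 3² − 3²) / (2·3·√2·3) = 18/25.46 = 0.7071, so ∠EKJ = 45°.

Therefore, the measure of angle ∠EKJ = 45°.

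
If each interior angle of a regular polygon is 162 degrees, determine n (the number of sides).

The exterior angle is the supplement of the interior angle: 180 - 162 = 18 degrees.
Since the exterior angles of any convex polygon sum to 360 degrees, the number of sides is 360 / 18 = 20.

20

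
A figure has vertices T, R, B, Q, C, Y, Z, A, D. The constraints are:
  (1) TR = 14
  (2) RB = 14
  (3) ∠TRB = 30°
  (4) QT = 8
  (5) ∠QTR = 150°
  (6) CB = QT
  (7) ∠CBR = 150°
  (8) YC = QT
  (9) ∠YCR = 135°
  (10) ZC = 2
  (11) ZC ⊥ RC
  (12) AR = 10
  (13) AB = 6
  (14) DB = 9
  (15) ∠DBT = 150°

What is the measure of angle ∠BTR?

Step 1: By the law of cosines on triangle TRB: TB² = 14² + 14² − 2·14·14·cos(30°) = 52.52, so TB ≈ 7.25.
Step 2: By the inverse law of cosines on triangle BTR: cos(∠BTR) = (7.25² + 14² − 14²) / (2·7.25·14) = 52.52/202.91 = 0.2588, so ∠BTR = 75°.

Therefore, the measure of angle ∠BTR = 75°.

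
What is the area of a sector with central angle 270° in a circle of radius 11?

The full circle has area πr² = π(11)² = 121*pi.
The sector covers 270° out of 360°, a fraction of 3/4.
Sector area = 121*pi × 3/4 = 363*pi/4.

363*pi/4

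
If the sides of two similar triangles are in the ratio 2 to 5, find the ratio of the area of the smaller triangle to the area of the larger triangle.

Area ratio = (side ratio)^2 = (2/5)^2 = 4:25.

4:25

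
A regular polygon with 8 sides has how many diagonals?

Each of the 8 vertices connects to 5 non-adjacent vertices via diagonals.
Total connections = 8 × 5 = 40, but each diagonal is counted twice.
Number of diagonals = 40 / 2 = 20.

20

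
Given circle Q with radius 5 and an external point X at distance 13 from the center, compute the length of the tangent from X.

The tangent, radius, and line from the external point to the center form a right triangle.
The right angle is where the tangent meets the radius.
By the Pythagorean theorem: tangent² + 5² = 13²
tangent² = 169 - 25 = 144
tangent = 12

12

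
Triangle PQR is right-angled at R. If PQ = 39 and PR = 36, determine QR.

QR = sqrt(39^2 - 36^2) = sqrt(225) = 15

15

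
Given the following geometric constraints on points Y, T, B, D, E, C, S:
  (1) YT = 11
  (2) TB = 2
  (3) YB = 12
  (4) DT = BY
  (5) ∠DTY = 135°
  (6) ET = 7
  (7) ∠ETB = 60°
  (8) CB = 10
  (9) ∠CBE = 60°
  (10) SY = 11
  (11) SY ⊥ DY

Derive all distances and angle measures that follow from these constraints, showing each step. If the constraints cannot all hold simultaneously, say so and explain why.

The constraints are consistent.

From the given relations:
  DT = BY = 12

Step 1: From YT = 11, TD = 12, and ∠YTD = 135°, by the law of cosines:
  YD² = YT² + TD² - 2·YT·TD·cos(135°) = 121 + 144 + 186.7 = 451.7
  YD ≈ 21.25

Step 2: From BT = 2, TE = 7, and ∠BTE = 60°, by the law of cosines:
  BE² = BT² + TE² - 2·BT·TE·cos(60°) = 4 + 49 - 14 = 39
  BE = √39

Step 3: From YB = 12, YT = 11, BT = 2, by the inverse law of cosines:
  cos(∠BYT) = (YB² + YT² - BT²) / (2·YB·YT)
  ∠BYT = 8.65°

Step 4: From TB = 2, TY = 11, BY = 12, by the inverse law of cosines:
  cos(∠BTY) = (TB² + TY² - BY²) / (2·TB·TY)
  ∠BTY = 115.58°

Step 5: From BT = 2, BY = 12, TY = 11, by the inverse law of cosines:
  cos(∠TBY) = (BT² + BY² - TY²) / (2·BT·BY)
  ∠TBY = 55.77°

Step 6: From DY = 21.25, YS = 11, and ∠DYS = 90°, by the law of cosines:
  DS² = DY² + YS² - 2·DY·YS·cos(90°) = 451.7 + 121 - 0 = 572.7
  DS ≈ 23.93

Step 7: From EB = √39, BC = 10, and ∠EBC = 60°, by the law of cosines:
  EC² = EB² + BC² - 2·EB·BC·cos(60°) = 39 + 100 - 62.45 = 76.55
  EC ≈ 8.75

Step 8: From YD = 21.25, YT = 11, DT = 12, by the inverse law of cosines:
  cos(∠DYT) = (YD² + YT² - DT²) / (2·YD·YT)
  ∠DYT = 23.53°

Step 9: From BE = √39, BT = 2, ET = 7, by the inverse law of cosines:
  cos(∠EBT) = (BE² + BT² - ET²) / (2·BE·BT)
  ∠EBT = 103.9°

Step 10: From DT = 12, DY = 21.25, TY = 11, by the inverse law of cosines:
  cos(∠TDY) = (DT² + DY² - TY²) / (2·DT·DY)
  ∠TDY = 21.47°

Step 11: From EB = √39, ET = 7, BT = 2, by the inverse law of cosines:
  cos(∠BET) = (EB² + ET² - BT²) / (2·EB·ET)
  ∠BET = 16.1°

Step 12: From DS = 23.93, DY = 21.25, SY = 11, by the inverse law of cosines:
  cos(∠SDY) = (DS² + DY² - SY²) / (2·DS·DY)
  ∠SDY = 27.37°

Step 13: From EB = √39, EC = 8.75, BC = 10, by the inverse law of cosines:
  cos(∠BEC) = (EB² + EC² - BC²) / (2·EB·EC)
  ∠BEC = 81.82°

Step 14: From CB = 10, CE = 8.75, BE = √39, by the inverse law of cosines:
  cos(∠BCE) = (CB² + CE² - BE²) / (2·CB·CE)
  ∠BCE = 38.18°

Step 15: From SD = 23.93, SY = 11, DY = 21.25, by the inverse law of cosines:
  cos(∠DSY) = (SD² + SY² - DY²) / (2·SD·SY)
  ∠DSY = 62.63°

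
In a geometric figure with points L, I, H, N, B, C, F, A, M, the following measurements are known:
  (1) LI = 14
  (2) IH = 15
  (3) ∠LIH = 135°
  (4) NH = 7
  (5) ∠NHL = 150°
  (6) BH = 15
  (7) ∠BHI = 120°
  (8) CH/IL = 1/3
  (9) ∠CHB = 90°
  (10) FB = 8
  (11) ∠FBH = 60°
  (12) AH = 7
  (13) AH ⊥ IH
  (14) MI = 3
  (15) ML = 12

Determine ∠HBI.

Step 1: By the law of cosines on triangle BHI: BI² = 15² + 15² − 2·15·15·cos(120°) = 675, so BI = 15·√3.
Step 2: By the inverse law of cosines on triangle HBI: cos(∠HBI) = (15² + (15·√3)² − 15²) / (2·15·15·√3) = 675/779.42 = 0.866, so ∠HBI = 30°.

Therefore, the measure of angle ∠HBI = 30°.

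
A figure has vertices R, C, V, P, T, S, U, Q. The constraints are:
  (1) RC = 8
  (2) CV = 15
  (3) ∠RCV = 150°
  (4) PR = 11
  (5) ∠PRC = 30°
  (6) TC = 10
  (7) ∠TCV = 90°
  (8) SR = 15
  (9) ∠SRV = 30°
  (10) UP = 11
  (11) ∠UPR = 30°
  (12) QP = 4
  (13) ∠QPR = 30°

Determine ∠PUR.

Step 1: By the law of cosines on triangle UPR: UR² = 11² + 11² − 2·11·11·cos(30°) = 32.42, so UR ≈ 5.69.
Step 2: By the inverse law of cosines on triangle PUR: cos(∠PUR) = (11² + 5.69² − 11²) / (2·11·5.69) = 32.42/125.27 = 0.2588, so ∠PUR = 75°.

Therefore, the measure of angle ∠PUR = 75°.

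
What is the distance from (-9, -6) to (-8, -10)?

d = sqrt((1)^2 + (-4)^2) = sqrt(17)

sqrt(17)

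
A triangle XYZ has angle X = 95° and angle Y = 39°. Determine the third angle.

Let angle Z = x. Then 95 + 39 + x = 180.
x = 180 - 134 = 46 degrees.

46 degrees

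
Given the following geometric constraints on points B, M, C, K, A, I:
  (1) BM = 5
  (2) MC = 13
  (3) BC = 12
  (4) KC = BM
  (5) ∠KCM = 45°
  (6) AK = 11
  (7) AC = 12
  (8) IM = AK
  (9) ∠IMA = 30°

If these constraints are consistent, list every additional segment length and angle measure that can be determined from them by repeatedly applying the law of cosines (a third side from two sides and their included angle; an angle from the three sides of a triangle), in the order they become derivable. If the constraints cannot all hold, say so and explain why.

The constraints are consistent. Derivable facts, in order:
After 1 step:
- MK ≈ 10.1
- ∠ACK = 66.42°
- ∠AKC = 88.96°
- ∠BCM = 22.62°
- ∠BMC = 67.38°
- ∠CAK = 24.62°
- ∠CBM = 90°
After 2 steps:
- ∠CKM = 114.52°
- ∠CMK = 20.48°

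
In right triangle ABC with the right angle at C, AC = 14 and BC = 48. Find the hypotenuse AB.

In a right triangle, the square of the hypotenuse equals the sum of the squares of the two legs.
The legs are 14 and 48, so the hypotenuse = sqrt(196 + 2304) = sqrt(2500) = 50.

50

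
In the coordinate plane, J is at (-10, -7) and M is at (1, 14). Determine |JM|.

d = sqrt((1 - -10)^2 + (14 - -7)^2)
d = sqrt(11^2 + 21^2)
d = sqrt(121 + 441)
d = sqrt(562)

sqrt(562)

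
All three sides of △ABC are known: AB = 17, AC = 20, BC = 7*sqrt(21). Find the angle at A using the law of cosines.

By the inverse law of cosines: cos(A) = (AB² + AC² - BC²) / (2 × AB × AC)
cos(A) = (17² + 20² - (7*sqrt(21))²) / (2 × 17 × 20)
cos(A) = (289 + 400 - (1029)) / 680
cos(A) = -1/2
A = arccos(-1/2) = 120°

120°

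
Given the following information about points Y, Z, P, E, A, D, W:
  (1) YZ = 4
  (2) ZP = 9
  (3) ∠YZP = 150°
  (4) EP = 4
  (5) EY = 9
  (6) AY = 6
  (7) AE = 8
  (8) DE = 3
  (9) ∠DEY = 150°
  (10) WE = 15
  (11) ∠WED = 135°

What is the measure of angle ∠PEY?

Step 1: By the law of cosines on triangle PZY: PY² = 9² + 4² − 2·9·4·cos(150°) = 159.35, so PY ≈ 12.62.
Step 2: By the inverse law of cosines on triangle PEY: cos(∠PEY) = (4² + 9² − 12.62²) / (2·4·9) = -62.35/72 = -0.866, so ∠PEY = 150°.

Therefore, the measure of angle ∠PEY = 150°.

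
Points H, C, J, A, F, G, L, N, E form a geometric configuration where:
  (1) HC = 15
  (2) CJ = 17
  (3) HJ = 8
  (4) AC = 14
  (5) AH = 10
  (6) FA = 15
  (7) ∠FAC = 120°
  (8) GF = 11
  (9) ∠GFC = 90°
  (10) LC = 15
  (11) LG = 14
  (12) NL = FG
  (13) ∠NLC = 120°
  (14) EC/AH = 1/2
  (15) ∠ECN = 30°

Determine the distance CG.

Step 1: By the law of cosines on triangle FAC: FC² = 15² + 14² − 2·15·14·cos(120°) = 631, so FC ≈ 25.12.
Step 2: By the law of cosines on triangle CFG: CG² = 25.12² + 11² − 2·25.12·11·cos(90°) = 752, so CG = 4·√47.

Therefore, the length of CG = 4·√47.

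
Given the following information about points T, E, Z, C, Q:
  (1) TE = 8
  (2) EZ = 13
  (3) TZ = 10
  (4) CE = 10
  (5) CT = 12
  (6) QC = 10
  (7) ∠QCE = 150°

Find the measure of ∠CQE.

Step 1: By the law of cosines on triangle QCE: QE² = 10² + 10² − 2·10·10·cos(150°) = 373.21, so QE ≈ 19.32.
Step 2: By the inverse law of cosines on triangle CQE: cos(∠CQE) = (10² + 19.32² − 10²) / (2·10·19.32) = 373.21/386.37 = 0.9659, so ∠CQE = 15°.

Therefore, the measure of angle ∠CQE = 15°.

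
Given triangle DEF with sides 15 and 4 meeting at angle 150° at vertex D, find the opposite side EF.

By the law of cosines: EF^2 = DE^2 + DF^2 - 2*DE*DF*cos(D)
EF^2 = 15^2 + 4^2 - 2*15*4*cos(150°)
EF^2 = 225 + 16 - 120*(-sqrt(3)/2)
EF^2 = 60*sqrt(3) + 241
EF = sqrt(60*sqrt(3) + 241)

sqrt(60*sqrt(3) + 241)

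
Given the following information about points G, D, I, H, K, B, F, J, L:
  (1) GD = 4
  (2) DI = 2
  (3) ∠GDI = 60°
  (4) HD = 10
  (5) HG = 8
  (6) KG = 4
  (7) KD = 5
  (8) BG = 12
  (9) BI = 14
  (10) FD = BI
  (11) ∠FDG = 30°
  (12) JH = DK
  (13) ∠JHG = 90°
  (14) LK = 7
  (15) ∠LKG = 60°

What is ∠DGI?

Step 1: By the law of cosines on triangle GDI: GI² = 4² + 2² − 2·4·2·cos(60°) = 12, so GI = 2·√3.
Step 2: By the inverse law of cosines on triangle DGI: cos(∠DGI) = (4² + (2·√3)² − 2²) / (2·4·2·√3) = 24/27.71 = 0.866, so ∠DGI = 30°.

Therefore, the measure of angle ∠DGI = 30°.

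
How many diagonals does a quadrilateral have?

Total line segments between 4 vertices = C(4,2) = 6.
Subtract the 4 sides: 6 - 4 = 2 diagonals.

2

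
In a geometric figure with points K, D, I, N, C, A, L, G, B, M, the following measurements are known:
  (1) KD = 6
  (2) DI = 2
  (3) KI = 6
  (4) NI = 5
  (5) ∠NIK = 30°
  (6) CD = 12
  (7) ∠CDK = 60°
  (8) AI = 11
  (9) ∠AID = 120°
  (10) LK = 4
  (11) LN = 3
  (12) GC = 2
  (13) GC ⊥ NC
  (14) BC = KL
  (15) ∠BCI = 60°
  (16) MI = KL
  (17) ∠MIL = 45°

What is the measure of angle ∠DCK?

Step 1: By the law of cosines on triangle CDK: CK² = 12² + 6² − 2·12·6·cos(60°) = 108, so CK = 6·√3.
Step 2: By the inverse law of cosines on triangle DCK: cos(∠DCK) = (12² + (6·√3)² − 6²) / (2·12·6·√3) = 216/249.42 = 0.866, so ∠DCK = 30°.

Therefore, the measure of angle ∠DCK = 30°.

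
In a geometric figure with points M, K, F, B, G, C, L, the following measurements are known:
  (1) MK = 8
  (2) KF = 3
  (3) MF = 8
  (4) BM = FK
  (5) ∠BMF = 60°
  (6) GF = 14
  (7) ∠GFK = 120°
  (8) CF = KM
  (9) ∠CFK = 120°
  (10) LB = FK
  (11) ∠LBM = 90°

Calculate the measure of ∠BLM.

From the given relations: LB = FK = 3; BM = FK = 3.
Step 1: By the law of cosines on triangle LBM: LM² = 3² + 3² − 2·3·3·cos(90°) = 18, so LM = 3·√2.
Step 2: By the inverse law of cosines on triangle BLM: cos(∠BLM) = (3² + (3·√2)² − 3²) / (2·3·3·√2) = 18/25.46 = 0.7071, so ∠BLM = 45°.

Therefore, the measure of angle ∠BLM = 45°.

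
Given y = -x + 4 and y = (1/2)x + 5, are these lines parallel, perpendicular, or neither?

Slope of line 1: m1 = -1
Slope of line 2: m2 = 1/2
m1 != m2 (-1 != 1/2), so not parallel.
m1 * m2 = (-1) * (1/2) = -1/2 != -1, so not perpendicular.
The lines are neither parallel nor perpendicular.

Neither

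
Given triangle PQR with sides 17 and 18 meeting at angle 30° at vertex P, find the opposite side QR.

When two sides and the included angle are known, the law of cosines gives the third side.
c^2 = a^2 + b^2 - 2ab cos(C) generalizes the Pythagorean theorem to non-right triangles.
Here: QR^2 = 289 + 324 - 612*(sqrt(3)/2) = 613 - 306*sqrt(3)
QR = sqrt(613 - 306*sqrt(3))

sqrt(613 - 306*sqrt(3))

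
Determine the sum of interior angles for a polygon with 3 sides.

The sum of interior angles of an n-sided polygon is (n - 2) * 180.
For n = 3: (3 - 2) * 180 = 1 * 180 = 180 degrees.

180 degrees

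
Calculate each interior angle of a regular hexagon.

Each interior angle of a regular n-gon is (n - 2) * 180 / n.
For n = 6: (6 - 2) * 180 / 6 = 720/6 = 120 degrees.

120 degrees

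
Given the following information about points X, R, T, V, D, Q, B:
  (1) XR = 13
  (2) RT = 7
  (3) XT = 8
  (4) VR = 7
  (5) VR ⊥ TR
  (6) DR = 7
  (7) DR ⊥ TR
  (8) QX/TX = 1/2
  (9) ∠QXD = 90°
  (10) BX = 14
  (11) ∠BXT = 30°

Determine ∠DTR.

Step 1: By the law of cosines on triangle TRD: TD² = 7² + 7² − 2·7·7·cos(90°) = 98, so TD = 7·√2.
Step 2: By the inverse law of cosines on triangle DTR: cos(∠DTR) = ((7·√2)² + 7² − 7²) / (2·7·√2·7) = 98/138.59 = 0.7071, so ∠DTR = 45°.

Therefore, the measure of angle ∠DTR = 45°.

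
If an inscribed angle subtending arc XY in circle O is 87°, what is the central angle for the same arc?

Central angle = 2 × 87° = 174° (inscribed angle theorem).

174°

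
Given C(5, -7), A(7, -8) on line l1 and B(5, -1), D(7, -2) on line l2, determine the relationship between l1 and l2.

Slope of line 1: m1 = (-8 - -7)/(7 - 5) = -1/2 = -1/2
Slope of line 2: m2 = (-2 - -1)/(7 - 5) = -1/2 = -1/2
m1 = m2, so the lines are parallel.

Parallel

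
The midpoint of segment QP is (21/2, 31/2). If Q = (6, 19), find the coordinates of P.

Using the midpoint formula: M = ((x1 + x2)/2, (y1 + y2)/2)
We know M = (21/2, 31/2) and Q = (6, 19)
For x: 21/2 = (6 + x2)/2, so x2 = 2*21/2 - 6 = 15
For y: 31/2 = (19 + y2)/2, so y2 = 2*31/2 - 19 = 12
P = (15, 12)

(15, 12)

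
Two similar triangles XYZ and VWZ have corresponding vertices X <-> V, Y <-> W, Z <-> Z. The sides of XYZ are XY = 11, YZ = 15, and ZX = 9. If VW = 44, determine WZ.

Similar triangles have proportional sides. Setting up the proportion:
VW / XY = WZ / YZ
44 / 11 = WZ / 15
WZ = 15 * 44 / 11 = 60.

60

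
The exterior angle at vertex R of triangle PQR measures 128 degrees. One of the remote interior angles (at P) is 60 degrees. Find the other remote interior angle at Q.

By the exterior angle theorem: exterior angle = sum of remote interior angles.
128 = 60 + angle Q
angle Q = 128 - 60 = 68 degrees

68 degrees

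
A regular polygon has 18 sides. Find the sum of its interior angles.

The sum of interior angles of an n-sided polygon is (n - 2) * 180.
For n = 18: (18 - 2) * 180 = 16 * 180 = 2880 degrees.

2880 degrees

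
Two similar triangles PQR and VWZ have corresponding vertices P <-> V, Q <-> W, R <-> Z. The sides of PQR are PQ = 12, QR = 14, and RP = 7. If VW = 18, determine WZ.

Since the triangles are similar, the ratio of corresponding sides is constant.
Scale factor k = VW / PQ = 18 / 12 = 3/2
WZ = k * QR = 3/2 * 14 = 21

21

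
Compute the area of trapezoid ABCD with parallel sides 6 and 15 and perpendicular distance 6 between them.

A trapezoid's area equals the midsegment times the height.
The midsegment is (6 + 15) / 2 = 21/2.
Area = 21/2 * 6 = 63.

63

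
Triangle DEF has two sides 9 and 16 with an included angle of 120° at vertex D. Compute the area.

When two sides and the included angle are known, the area formula is (1/2)ab sin(C).
The height from one side to the opposite vertex is 16 sin(120°) = 8*sqrt(3).
Area = (1/2) * 9 * 8*sqrt(3) = 36*sqrt(3).

36*sqrt(3)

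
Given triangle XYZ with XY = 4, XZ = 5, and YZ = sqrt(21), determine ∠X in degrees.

cos(X) = (4² + 5² - (sqrt(21))²) / (2 × 4 × 5) = 1/2, so X = arccos(1/2) = 60°.

60°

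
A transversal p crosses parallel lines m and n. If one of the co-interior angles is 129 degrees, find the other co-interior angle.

Co-interior angles sum to 180: 180 - 129 = 51 degrees.

51 degrees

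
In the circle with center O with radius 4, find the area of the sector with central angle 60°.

Sector area = π(4²)(1/6) = 8*pi/3

8*pi/3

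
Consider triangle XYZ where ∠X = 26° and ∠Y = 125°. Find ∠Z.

Let angle Z = x. Then 26 + 125 + x = 180.
x = 180 - 151 = 29 degrees.

29 degrees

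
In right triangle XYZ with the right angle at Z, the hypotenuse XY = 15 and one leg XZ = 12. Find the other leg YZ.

YZ = sqrt(15^2 - 12^2) = sqrt(81) = 9

9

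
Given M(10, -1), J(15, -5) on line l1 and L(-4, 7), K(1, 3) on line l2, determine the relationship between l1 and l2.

Slope of line 1: m1 = (-5 - -1)/(15 - 10) = -4/5 = -4/5
Slope of line 2: m2 = (3 - 7)/(1 - -4) = -4/5 = -4/5
Since m1 = m2 = -4/5, the lines are parallel.

Parallel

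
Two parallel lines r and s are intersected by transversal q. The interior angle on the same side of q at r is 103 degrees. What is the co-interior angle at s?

Co-interior angles sum to 180: 180 - 103 = 77 degrees.

77 degrees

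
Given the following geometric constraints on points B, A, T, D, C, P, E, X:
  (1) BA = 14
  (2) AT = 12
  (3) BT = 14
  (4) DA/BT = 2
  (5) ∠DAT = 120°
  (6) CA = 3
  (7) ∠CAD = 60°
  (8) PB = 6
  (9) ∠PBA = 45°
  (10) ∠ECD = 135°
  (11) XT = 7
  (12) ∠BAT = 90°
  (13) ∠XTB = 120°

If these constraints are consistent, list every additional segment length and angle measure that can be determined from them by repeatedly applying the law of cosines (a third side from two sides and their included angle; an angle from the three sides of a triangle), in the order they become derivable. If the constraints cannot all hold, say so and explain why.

These constraints are not satisfiable: (1), (2) and (3) fix all three sides of triangle BAT, so by the law of cosines cos(∠BAT) = (14² + 12² − 14²) / (2·14·12) = 0.4286, i.e. ∠BAT ≈ 64.62°, which contradicts (12) ∠BAT = 90°. No planar figure meets all of them, so nothing further can be derived.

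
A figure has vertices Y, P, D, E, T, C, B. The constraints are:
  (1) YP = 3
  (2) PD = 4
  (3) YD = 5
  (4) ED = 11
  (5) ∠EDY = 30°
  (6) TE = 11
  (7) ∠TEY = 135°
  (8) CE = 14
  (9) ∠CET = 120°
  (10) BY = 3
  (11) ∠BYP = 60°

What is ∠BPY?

Step 1: By the law of cosines on triangle PYB: PB² = 3² + 3² − 2·3·3·cos(60°) = 9, so PB = 3.
Step 2: By the inverse law of cosines on triangle BPY: cos(∠BPY) = (3² + 3² − 3²) / (2·3·3) = 9/18 = 0.5, so ∠BPY = 60°.

Therefore, the measure of angle ∠BPY = 60°.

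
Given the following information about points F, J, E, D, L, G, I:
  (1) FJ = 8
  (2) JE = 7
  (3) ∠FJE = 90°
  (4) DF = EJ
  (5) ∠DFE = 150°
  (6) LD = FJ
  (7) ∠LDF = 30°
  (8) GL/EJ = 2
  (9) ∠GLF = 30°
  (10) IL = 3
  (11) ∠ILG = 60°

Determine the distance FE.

Step 1: By the law of cosines on triangle FJE: FE² = 8² + 7² − 2·8·7·cos(90°) = 113, so FE = √113.

Therefore, the length of FE = √113.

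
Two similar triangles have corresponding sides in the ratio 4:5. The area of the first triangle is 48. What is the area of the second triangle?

For similar figures, the area ratio equals the square of the side ratio.
Side ratio (the first triangle to the second triangle) = 4:5, so area ratio = 4^2:5^2 = 16:25.
If the area of the first triangle is 48, then the area of the second triangle = 48 * (25/16) = 75.

75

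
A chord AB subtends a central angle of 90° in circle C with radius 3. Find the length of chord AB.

Chord length = 2r sin(θ/2)
= 2 × 3 × sin(90°/2)
= 2 × 3 × sin(45°)
= 3*sqrt(2)

3*sqrt(2)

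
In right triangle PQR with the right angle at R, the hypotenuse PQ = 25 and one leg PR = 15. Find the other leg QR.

Rearranging the Pythagorean theorem to solve for the unknown leg:
leg^2 = hypotenuse^2 - known_leg^2 = 625 - 225 = 400
leg = sqrt(400) = 20.

20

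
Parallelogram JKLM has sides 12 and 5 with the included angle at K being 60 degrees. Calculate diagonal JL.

Using the law of cosines:
d^2 = 12^2 + 5^2 - 2(12)(5)cos(60 degrees)
d^2 = 144 + 25 - 120*1/2
d^2 = 109
d = sqrt(109)

sqrt(109)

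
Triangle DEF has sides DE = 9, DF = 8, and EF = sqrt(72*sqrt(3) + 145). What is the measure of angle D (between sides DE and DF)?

cos(D) = (9² + 8² - (sqrt(72*sqrt(3) + 145))²) / (2 × 9 × 8) = -sqrt(3)/2, so D = arccos(-sqrt(3)/2) = 150°.

150°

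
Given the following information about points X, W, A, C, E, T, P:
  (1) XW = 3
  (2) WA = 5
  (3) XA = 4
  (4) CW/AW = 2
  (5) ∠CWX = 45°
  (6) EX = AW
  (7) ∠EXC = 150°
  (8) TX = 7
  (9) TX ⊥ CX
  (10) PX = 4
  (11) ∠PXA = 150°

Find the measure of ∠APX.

Step 1: By the law of cosines on triangle PXA: PA² = 4² + 4² − 2·4·4·cos(150°) = 59.71, so PA ≈ 7.73.
Step 2: By the inverse law of cosines on triangle APX: cos(∠APX) = (7.73² + 4² − 4²) / (2·7.73·4) = 59.71/61.82 = 0.9659, so ∠APX = 15°.

Therefore, the measure of angle ∠APX = 15°.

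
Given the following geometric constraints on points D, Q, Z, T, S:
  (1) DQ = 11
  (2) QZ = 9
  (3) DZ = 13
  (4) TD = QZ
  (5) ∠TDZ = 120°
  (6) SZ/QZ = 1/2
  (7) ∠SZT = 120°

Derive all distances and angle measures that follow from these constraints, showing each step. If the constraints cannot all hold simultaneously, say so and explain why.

The constraints are consistent.

From the given relations:
  TD = QZ = 9
  SZ = 1/2·QZ = 1/2·9 ≈ 4.5

Step 1: From ZD = 13, DT = 9, and ∠ZDT = 120°, by the law of cosines:
  ZT² = ZD² + DT² - 2·ZD·DT·cos(120°) = 169 + 81 + 117 = 367
  ZT ≈ 19.16

Step 2: From DQ = 11, DZ = 13, QZ = 9, by the inverse law of cosines:
  cos(∠QDZ) = (DQ² + DZ² - QZ²) / (2·DQ·DZ)
  ∠QDZ = 43.05°

Step 3: From QD = 11, QZ = 9, DZ = 13, by the inverse law of cosines:
  cos(∠DQZ) = (QD² + QZ² - DZ²) / (2·QD·QZ)
  ∠DQZ = 80.41°

Step 4: From ZD = 13, ZQ = 9, DQ = 11, by the inverse law of cosines:
  cos(∠DZQ) = (ZD² + ZQ² - DQ²) / (2·ZD·ZQ)
  ∠DZQ = 56.54°

Step 5: From TZ = 19.16, ZS = 4.5, and ∠TZS = 120°, by the law of cosines:
  TS² = TZ² + ZS² - 2·TZ·ZS·cos(120°) = 367 + 20.25 + 86.21 = 473.5
  TS ≈ 21.76

Step 6: From ZD = 13, ZT = 19.16, DT = 9, by the inverse law of cosines:
  cos(∠DZT) = (ZD² + ZT² - DT²) / (2·ZD·ZT)
  ∠DZT = 24.01°

Step 7: From TD = 9, TZ = 19.16, DZ = 13, by the inverse law of cosines:
  cos(∠DTZ) = (TD² + TZ² - DZ²) / (2·TD·TZ)
  ∠DTZ = 35.99°

Step 8: From TS = 21.76, TZ = 19.16, SZ = 4.5, by the inverse law of cosines:
  cos(∠STZ) = (TS² + TZ² - SZ²) / (2·TS·TZ)
  ∠STZ = 10.32°

Step 9: From ST = 21.76, SZ = 4.5, TZ = 19.16, by the inverse law of cosines:
  cos(∠TSZ) = (ST² + SZ² - TZ²) / (2·ST·SZ)
  ∠TSZ = 49.68°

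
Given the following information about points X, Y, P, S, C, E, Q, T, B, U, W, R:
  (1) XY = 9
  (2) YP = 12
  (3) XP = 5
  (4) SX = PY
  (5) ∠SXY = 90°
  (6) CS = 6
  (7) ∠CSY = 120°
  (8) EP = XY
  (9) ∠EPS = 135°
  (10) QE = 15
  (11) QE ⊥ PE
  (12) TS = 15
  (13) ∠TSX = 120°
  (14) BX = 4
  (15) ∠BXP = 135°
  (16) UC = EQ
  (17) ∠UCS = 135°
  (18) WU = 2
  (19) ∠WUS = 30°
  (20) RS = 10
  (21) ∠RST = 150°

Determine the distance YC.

From the given relations: SX = PY = 12.
Step 1: By the law of cosines on triangle SXY: SY² = 12² + 9² − 2·12·9·cos(90°) = 225, so SY = 15.
Step 2: By the law of cosines on triangle YSC: YC² = 15² + 6² − 2·15·6·cos(120°) = 351, so YC = 3·√39.

Therefore, the length of YC = 3·√39.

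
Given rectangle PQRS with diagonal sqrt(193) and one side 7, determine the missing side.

The diagonal of a rectangle forms a right triangle with the two sides.
Rearranging the Pythagorean theorem: missing side = sqrt(d^2 - known^2).
= sqrt(193 - 49) = sqrt(144) = 12.

12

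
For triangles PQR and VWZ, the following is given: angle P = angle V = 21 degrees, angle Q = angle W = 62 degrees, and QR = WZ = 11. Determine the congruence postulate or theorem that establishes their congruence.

Consider the given information: angle P = angle V = 21 degrees, angle Q = angle W = 62 degrees, and QR = WZ = 11
This is not SSS or ASA: SSS requires all three pairs of sides, but we don't have that. ASA requires two angles and the side between them.
The correct criterion is AAS. Two pairs of corresponding angles and a non-included side are equal (Angle-Angle-Side).

AAS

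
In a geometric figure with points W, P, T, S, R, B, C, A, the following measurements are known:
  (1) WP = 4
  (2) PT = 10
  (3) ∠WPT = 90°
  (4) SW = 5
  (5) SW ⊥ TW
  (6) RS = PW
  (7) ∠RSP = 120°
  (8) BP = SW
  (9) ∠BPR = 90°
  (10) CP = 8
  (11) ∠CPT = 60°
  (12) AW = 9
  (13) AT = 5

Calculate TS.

Step 1: By the law of cosines on triangle TPW: TW² = 10² + 4² − 2·10·4·cos(90°) = 116, so TW = 2·√29.
Step 2: By the law of cosines on triangle TWS: TS² = (2·√29)² + 5² − 2·2·√29·5·cos(90°) = 141, so TS = √141.

Therefore, the length of TS = √141.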